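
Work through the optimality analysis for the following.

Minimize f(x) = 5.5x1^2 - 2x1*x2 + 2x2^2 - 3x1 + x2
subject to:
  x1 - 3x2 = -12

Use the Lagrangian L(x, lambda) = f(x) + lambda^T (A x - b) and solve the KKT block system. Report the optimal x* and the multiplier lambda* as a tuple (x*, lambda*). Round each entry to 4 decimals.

Form the Lagrangian:
  L(x, lambda) = (1/2) x^T Q x + c^T x + lambda^T (A x - b)
Stationarity (grad_x L = 0): Q x + c + A^T lambda = 0.
Primal feasibility: A x = b.

This gives the KKT block system:
  [ Q   A^T ] [ x     ]   [-c ]
  [ A    0  ] [ lambda ] = [ b ]

Solving the linear system:
  x*      = (0.5275, 4.1758)
  lambda* = (5.5495)
  f(x*)   = 34.5934

x* = (0.5275, 4.1758), lambda* = (5.5495)


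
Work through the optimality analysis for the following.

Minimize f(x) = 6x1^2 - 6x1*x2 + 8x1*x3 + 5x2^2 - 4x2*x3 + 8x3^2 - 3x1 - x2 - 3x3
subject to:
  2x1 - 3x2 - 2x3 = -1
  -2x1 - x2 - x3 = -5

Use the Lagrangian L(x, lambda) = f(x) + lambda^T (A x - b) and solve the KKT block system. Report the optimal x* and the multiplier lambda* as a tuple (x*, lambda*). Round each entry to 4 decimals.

Form the Lagrangian:
  L(x, lambda) = (1/2) x^T Q x + c^T x + lambda^T (A x - b)
Stationarity (grad_x L = 0): Q x + c + A^T lambda = 0.
Primal feasibility: A x = b.

This gives the KKT block system:
  [ Q   A^T ] [ x     ]   [-c ]
  [ A    0  ] [ lambda ] = [ b ]

Solving the linear system:
  x*      = (1.7563, 1.538, -0.0506)
  lambda* = (-0.0443, 4.1772)
  f(x*)   = 7.0934

x* = (1.7563, 1.538, -0.0506), lambda* = (-0.0443, 4.1772)


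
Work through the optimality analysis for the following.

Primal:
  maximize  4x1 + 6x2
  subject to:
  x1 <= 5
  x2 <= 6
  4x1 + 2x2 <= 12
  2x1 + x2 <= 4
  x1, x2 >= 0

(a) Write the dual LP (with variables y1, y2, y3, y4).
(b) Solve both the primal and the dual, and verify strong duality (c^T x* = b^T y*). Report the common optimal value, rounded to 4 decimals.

The standard primal-dual pair for 'max c^T x s.t. A x <= b, x >= 0' is:
  Dual:  min b^T y  s.t.  A^T y >= c,  y >= 0.

So the dual LP is:
  minimize  5y1 + 6y2 + 12y3 + 4y4
  subject to:
    y1 + 4y3 + 2y4 >= 4
    y2 + 2y3 + y4 >= 6
    y1, y2, y3, y4 >= 0

Solving the primal: x* = (0, 4).
  primal value c^T x* = 24.
Solving the dual: y* = (0, 0, 0, 6).
  dual value b^T y* = 24.
Strong duality: c^T x* = b^T y*. Confirmed.

24


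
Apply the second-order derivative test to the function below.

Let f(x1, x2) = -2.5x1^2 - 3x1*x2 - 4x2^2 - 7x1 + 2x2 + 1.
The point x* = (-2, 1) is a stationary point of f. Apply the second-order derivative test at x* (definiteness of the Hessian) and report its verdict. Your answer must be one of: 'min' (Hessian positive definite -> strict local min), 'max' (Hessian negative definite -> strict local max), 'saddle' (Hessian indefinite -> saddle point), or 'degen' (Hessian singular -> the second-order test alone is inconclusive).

Compute the Hessian H = grad^2 f:
  H = [[-5, -3], [-3, -8]]
Verify stationarity: grad f(x*) = H x* + g = (0, 0).
Eigenvalues of H: -9.8541, -3.1459.
Both eigenvalues < 0, so H is negative definite -> x* is a strict local max.

max


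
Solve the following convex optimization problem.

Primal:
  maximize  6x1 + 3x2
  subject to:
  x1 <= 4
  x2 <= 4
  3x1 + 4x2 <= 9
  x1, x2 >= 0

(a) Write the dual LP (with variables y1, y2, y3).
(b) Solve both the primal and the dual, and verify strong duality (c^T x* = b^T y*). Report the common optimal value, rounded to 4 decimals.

The standard primal-dual pair for 'max c^T x s.t. A x <= b, x >= 0' is:
  Dual:  min b^T y  s.t.  A^T y >= c,  y >= 0.

So the dual LP is:
  minimize  4y1 + 4y2 + 9y3
  subject to:
    y1 + 3y3 >= 6
    y2 + 4y3 >= 3
    y1, y2, y3 >= 0

Solving the primal: x* = (3, 0).
  primal value c^T x* = 18.
Solving the dual: y* = (0, 0, 2).
  dual value b^T y* = 18.
Strong duality: c^T x* = b^T y*. Confirmed.

18


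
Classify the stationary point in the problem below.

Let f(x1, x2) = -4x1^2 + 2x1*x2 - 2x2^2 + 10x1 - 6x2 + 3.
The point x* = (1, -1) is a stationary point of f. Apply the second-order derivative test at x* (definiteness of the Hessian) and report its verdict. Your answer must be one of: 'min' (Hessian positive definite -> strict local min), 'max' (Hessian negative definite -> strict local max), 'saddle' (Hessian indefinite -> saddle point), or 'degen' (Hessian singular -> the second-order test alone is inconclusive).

Compute the Hessian H = grad^2 f:
  H = [[-8, 2], [2, -4]]
Verify stationarity: grad f(x*) = H x* + g = (0, 0).
Eigenvalues of H: -8.8284, -3.1716.
Both eigenvalues < 0, so H is negative definite -> x* is a strict local max.

max


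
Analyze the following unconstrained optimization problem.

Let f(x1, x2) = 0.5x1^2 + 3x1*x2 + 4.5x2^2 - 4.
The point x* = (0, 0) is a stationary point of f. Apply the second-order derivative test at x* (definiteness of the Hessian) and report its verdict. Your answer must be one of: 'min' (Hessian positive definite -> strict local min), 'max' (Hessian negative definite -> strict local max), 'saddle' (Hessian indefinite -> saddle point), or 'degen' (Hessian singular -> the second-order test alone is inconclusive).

Compute the Hessian H = grad^2 f:
  H = [[1, 3], [3, 9]]
Verify stationarity: grad f(x*) = H x* + g = (0, 0).
Eigenvalues of H: 0, 10.
H has a zero eigenvalue (singular; positive semidefinite but not definite), so H is neither positive definite, negative definite, nor indefinite. The second-order test alone is inconclusive -> degen.
(Indeed, f is constant along the null direction of H through x*, so x* is not a strict local extremum.)

degen


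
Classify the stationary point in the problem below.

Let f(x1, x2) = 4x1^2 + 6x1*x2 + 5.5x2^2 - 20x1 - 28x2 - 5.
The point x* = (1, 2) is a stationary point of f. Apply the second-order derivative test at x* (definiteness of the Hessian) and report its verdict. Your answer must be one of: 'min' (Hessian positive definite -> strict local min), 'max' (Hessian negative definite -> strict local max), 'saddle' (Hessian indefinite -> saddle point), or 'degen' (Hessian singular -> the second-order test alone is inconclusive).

Compute the Hessian H = grad^2 f:
  H = [[8, 6], [6, 11]]
Verify stationarity: grad f(x*) = H x* + g = (0, 0).
Eigenvalues of H: 3.3153, 15.6847.
Both eigenvalues > 0, so H is positive definite -> x* is a strict local min.

min


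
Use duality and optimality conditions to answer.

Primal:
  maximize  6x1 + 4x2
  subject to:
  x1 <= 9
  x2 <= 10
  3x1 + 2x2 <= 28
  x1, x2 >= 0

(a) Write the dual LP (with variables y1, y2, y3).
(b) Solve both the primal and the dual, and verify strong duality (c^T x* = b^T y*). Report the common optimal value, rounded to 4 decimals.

The standard primal-dual pair for 'max c^T x s.t. A x <= b, x >= 0' is:
  Dual:  min b^T y  s.t.  A^T y >= c,  y >= 0.

So the dual LP is:
  minimize  9y1 + 10y2 + 28y3
  subject to:
    y1 + 3y3 >= 6
    y2 + 2y3 >= 4
    y1, y2, y3 >= 0

Solving the primal: x* = (2.6667, 10).
  primal value c^T x* = 56.
Solving the dual: y* = (0, 0, 2).
  dual value b^T y* = 56.
Strong duality: c^T x* = b^T y*. Confirmed.

56


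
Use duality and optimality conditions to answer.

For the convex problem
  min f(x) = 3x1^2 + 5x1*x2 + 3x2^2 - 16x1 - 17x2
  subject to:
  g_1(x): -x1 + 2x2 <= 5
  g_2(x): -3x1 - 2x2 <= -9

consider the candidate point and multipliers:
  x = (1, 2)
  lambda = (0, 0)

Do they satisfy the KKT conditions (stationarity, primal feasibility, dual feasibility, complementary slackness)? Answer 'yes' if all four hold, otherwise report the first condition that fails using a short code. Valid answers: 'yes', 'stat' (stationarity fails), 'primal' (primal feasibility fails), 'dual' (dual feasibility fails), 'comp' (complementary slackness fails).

Gradient of f: grad f(x) = Q x + c = (0, 0)
Constraint values g_i(x) = a_i^T x - b_i:
  g_1((1, 2)) = -2
  g_2((1, 2)) = 2
Stationarity residual: grad f(x) + sum_i lambda_i a_i = (0, 0)
  -> stationarity OK
Primal feasibility (all g_i <= 0): FAILS
Dual feasibility (all lambda_i >= 0): OK
Complementary slackness (lambda_i * g_i(x) = 0 for all i): OK

Verdict: the first failing condition is primal_feasibility -> primal.

primal


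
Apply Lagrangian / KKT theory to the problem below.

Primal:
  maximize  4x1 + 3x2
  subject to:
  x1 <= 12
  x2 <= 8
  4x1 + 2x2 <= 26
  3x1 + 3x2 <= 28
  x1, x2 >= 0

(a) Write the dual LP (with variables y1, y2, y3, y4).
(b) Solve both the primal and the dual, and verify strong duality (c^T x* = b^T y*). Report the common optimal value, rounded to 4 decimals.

The standard primal-dual pair for 'max c^T x s.t. A x <= b, x >= 0' is:
  Dual:  min b^T y  s.t.  A^T y >= c,  y >= 0.

So the dual LP is:
  minimize  12y1 + 8y2 + 26y3 + 28y4
  subject to:
    y1 + 4y3 + 3y4 >= 4
    y2 + 2y3 + 3y4 >= 3
    y1, y2, y3, y4 >= 0

Solving the primal: x* = (3.6667, 5.6667).
  primal value c^T x* = 31.6667.
Solving the dual: y* = (0, 0, 0.5, 0.6667).
  dual value b^T y* = 31.6667.
Strong duality: c^T x* = b^T y*. Confirmed.

31.6667


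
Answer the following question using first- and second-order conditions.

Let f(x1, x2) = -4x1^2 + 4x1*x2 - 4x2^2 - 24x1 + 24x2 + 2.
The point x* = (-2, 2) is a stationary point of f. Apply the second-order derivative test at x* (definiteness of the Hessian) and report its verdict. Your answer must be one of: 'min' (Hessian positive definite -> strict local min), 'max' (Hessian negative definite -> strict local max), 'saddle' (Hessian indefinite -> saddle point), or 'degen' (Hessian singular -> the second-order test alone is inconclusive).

Compute the Hessian H = grad^2 f:
  H = [[-8, 4], [4, -8]]
Verify stationarity: grad f(x*) = H x* + g = (0, 0).
Eigenvalues of H: -12, -4.
Both eigenvalues < 0, so H is negative definite -> x* is a strict local max.

max


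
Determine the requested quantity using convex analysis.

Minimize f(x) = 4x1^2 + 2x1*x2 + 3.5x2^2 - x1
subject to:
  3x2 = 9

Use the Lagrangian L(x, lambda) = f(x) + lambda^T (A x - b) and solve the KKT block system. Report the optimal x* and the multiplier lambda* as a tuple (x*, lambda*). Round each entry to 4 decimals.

Form the Lagrangian:
  L(x, lambda) = (1/2) x^T Q x + c^T x + lambda^T (A x - b)
Stationarity (grad_x L = 0): Q x + c + A^T lambda = 0.
Primal feasibility: A x = b.

This gives the KKT block system:
  [ Q   A^T ] [ x     ]   [-c ]
  [ A    0  ] [ lambda ] = [ b ]

Solving the linear system:
  x*      = (-0.625, 3)
  lambda* = (-6.5833)
  f(x*)   = 29.9375

x* = (-0.625, 3), lambda* = (-6.5833)


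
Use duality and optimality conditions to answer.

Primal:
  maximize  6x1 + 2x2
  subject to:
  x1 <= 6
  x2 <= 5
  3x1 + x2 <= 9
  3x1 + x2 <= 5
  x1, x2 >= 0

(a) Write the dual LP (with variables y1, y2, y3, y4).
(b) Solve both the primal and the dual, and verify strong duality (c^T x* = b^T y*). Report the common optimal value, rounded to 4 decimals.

The standard primal-dual pair for 'max c^T x s.t. A x <= b, x >= 0' is:
  Dual:  min b^T y  s.t.  A^T y >= c,  y >= 0.

So the dual LP is:
  minimize  6y1 + 5y2 + 9y3 + 5y4
  subject to:
    y1 + 3y3 + 3y4 >= 6
    y2 + y3 + y4 >= 2
    y1, y2, y3, y4 >= 0

Solving the primal: x* = (1.6667, 0).
  primal value c^T x* = 10.
Solving the dual: y* = (0, 0, 0, 2).
  dual value b^T y* = 10.
Strong duality: c^T x* = b^T y*. Confirmed.

10


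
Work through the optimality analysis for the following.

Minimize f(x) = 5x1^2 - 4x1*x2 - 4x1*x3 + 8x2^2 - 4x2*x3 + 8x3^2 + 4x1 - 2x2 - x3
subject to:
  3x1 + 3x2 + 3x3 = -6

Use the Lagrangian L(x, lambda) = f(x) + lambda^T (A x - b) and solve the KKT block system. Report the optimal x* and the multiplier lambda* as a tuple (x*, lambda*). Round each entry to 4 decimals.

Form the Lagrangian:
  L(x, lambda) = (1/2) x^T Q x + c^T x + lambda^T (A x - b)
Stationarity (grad_x L = 0): Q x + c + A^T lambda = 0.
Primal feasibility: A x = b.

This gives the KKT block system:
  [ Q   A^T ] [ x     ]   [-c ]
  [ A    0  ] [ lambda ] = [ b ]

Solving the linear system:
  x*      = (-1.0625, -0.4437, -0.4937)
  lambda* = (0.9583)
  f(x*)   = 1.4406

x* = (-1.0625, -0.4437, -0.4937), lambda* = (0.9583)


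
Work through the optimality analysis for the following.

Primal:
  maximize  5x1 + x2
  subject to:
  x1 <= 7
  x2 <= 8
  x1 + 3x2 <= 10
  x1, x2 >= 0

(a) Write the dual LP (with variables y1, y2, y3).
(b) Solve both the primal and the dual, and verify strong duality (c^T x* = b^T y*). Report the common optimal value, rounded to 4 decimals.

The standard primal-dual pair for 'max c^T x s.t. A x <= b, x >= 0' is:
  Dual:  min b^T y  s.t.  A^T y >= c,  y >= 0.

So the dual LP is:
  minimize  7y1 + 8y2 + 10y3
  subject to:
    y1 + y3 >= 5
    y2 + 3y3 >= 1
    y1, y2, y3 >= 0

Solving the primal: x* = (7, 1).
  primal value c^T x* = 36.
Solving the dual: y* = (4.6667, 0, 0.3333).
  dual value b^T y* = 36.
Strong duality: c^T x* = b^T y*. Confirmed.

36


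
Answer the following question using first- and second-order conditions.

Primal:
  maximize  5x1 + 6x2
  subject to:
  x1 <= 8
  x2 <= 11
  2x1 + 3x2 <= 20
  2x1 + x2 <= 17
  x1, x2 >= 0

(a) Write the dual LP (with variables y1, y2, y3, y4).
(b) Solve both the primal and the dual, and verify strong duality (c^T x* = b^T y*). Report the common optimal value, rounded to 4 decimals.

The standard primal-dual pair for 'max c^T x s.t. A x <= b, x >= 0' is:
  Dual:  min b^T y  s.t.  A^T y >= c,  y >= 0.

So the dual LP is:
  minimize  8y1 + 11y2 + 20y3 + 17y4
  subject to:
    y1 + 2y3 + 2y4 >= 5
    y2 + 3y3 + y4 >= 6
    y1, y2, y3, y4 >= 0

Solving the primal: x* = (7.75, 1.5).
  primal value c^T x* = 47.75.
Solving the dual: y* = (0, 0, 1.75, 0.75).
  dual value b^T y* = 47.75.
Strong duality: c^T x* = b^T y*. Confirmed.

47.75


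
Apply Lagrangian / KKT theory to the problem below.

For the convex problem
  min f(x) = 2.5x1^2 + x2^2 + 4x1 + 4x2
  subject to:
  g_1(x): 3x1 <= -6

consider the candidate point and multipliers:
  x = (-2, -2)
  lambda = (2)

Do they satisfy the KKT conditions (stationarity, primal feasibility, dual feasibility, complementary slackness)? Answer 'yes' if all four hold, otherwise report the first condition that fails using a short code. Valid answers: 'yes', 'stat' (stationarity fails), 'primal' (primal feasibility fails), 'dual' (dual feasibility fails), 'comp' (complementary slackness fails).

Gradient of f: grad f(x) = Q x + c = (-6, 0)
Constraint values g_i(x) = a_i^T x - b_i:
  g_1((-2, -2)) = 0
Stationarity residual: grad f(x) + sum_i lambda_i a_i = (0, 0)
  -> stationarity OK
Primal feasibility (all g_i <= 0): OK
Dual feasibility (all lambda_i >= 0): OK
Complementary slackness (lambda_i * g_i(x) = 0 for all i): OK

Verdict: yes, KKT holds.

yes


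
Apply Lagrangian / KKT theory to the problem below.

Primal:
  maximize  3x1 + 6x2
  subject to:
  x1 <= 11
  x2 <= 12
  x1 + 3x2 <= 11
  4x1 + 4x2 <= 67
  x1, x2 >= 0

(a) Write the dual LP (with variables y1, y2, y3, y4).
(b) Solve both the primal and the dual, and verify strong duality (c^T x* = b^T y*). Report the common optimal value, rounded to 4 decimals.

The standard primal-dual pair for 'max c^T x s.t. A x <= b, x >= 0' is:
  Dual:  min b^T y  s.t.  A^T y >= c,  y >= 0.

So the dual LP is:
  minimize  11y1 + 12y2 + 11y3 + 67y4
  subject to:
    y1 + y3 + 4y4 >= 3
    y2 + 3y3 + 4y4 >= 6
    y1, y2, y3, y4 >= 0

Solving the primal: x* = (11, 0).
  primal value c^T x* = 33.
Solving the dual: y* = (1, 0, 2, 0).
  dual value b^T y* = 33.
Strong duality: c^T x* = b^T y*. Confirmed.

33


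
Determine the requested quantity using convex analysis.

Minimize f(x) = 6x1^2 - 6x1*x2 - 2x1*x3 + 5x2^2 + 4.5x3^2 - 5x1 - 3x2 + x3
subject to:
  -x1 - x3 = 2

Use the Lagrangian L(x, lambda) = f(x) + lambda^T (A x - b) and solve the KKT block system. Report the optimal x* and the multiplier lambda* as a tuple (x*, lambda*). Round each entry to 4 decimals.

Form the Lagrangian:
  L(x, lambda) = (1/2) x^T Q x + c^T x + lambda^T (A x - b)
Stationarity (grad_x L = 0): Q x + c + A^T lambda = 0.
Primal feasibility: A x = b.

This gives the KKT block system:
  [ Q   A^T ] [ x     ]   [-c ]
  [ A    0  ] [ lambda ] = [ b ]

Solving the linear system:
  x*      = (-0.6636, -0.0981, -1.3364)
  lambda* = (-9.7009)
  f(x*)   = 10.8388

x* = (-0.6636, -0.0981, -1.3364), lambda* = (-9.7009)


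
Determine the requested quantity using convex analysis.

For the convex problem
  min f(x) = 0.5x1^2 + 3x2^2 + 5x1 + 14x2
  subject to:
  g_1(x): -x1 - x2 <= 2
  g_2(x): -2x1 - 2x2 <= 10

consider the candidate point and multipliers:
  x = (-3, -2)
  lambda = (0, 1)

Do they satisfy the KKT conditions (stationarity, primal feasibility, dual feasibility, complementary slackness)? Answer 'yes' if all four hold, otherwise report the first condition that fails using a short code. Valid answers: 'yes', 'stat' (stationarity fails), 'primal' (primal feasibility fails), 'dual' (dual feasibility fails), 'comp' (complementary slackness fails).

Gradient of f: grad f(x) = Q x + c = (2, 2)
Constraint values g_i(x) = a_i^T x - b_i:
  g_1((-3, -2)) = 3
  g_2((-3, -2)) = 0
Stationarity residual: grad f(x) + sum_i lambda_i a_i = (0, 0)
  -> stationarity OK
Primal feasibility (all g_i <= 0): FAILS
Dual feasibility (all lambda_i >= 0): OK
Complementary slackness (lambda_i * g_i(x) = 0 for all i): OK

Verdict: the first failing condition is primal_feasibility -> primal.

primal


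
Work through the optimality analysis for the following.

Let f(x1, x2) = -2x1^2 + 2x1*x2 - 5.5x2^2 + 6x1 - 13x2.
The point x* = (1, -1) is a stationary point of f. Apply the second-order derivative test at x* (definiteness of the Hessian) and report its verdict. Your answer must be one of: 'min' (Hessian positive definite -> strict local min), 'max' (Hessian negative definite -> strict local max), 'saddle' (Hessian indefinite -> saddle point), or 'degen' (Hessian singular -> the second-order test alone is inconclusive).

Compute the Hessian H = grad^2 f:
  H = [[-4, 2], [2, -11]]
Verify stationarity: grad f(x*) = H x* + g = (0, 0).
Eigenvalues of H: -11.5311, -3.4689.
Both eigenvalues < 0, so H is negative definite -> x* is a strict local max.

max


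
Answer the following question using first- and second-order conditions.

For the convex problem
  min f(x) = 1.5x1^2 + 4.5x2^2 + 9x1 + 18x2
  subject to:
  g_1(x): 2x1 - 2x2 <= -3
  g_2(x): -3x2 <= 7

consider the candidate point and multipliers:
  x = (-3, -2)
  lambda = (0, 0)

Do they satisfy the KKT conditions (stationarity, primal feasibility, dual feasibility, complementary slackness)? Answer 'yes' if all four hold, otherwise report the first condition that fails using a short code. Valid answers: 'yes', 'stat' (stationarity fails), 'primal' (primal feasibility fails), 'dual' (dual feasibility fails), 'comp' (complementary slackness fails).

Gradient of f: grad f(x) = Q x + c = (0, 0)
Constraint values g_i(x) = a_i^T x - b_i:
  g_1((-3, -2)) = 1
  g_2((-3, -2)) = -1
Stationarity residual: grad f(x) + sum_i lambda_i a_i = (0, 0)
  -> stationarity OK
Primal feasibility (all g_i <= 0): FAILS
Dual feasibility (all lambda_i >= 0): OK
Complementary slackness (lambda_i * g_i(x) = 0 for all i): OK

Verdict: the first failing condition is primal_feasibility -> primal.

primal


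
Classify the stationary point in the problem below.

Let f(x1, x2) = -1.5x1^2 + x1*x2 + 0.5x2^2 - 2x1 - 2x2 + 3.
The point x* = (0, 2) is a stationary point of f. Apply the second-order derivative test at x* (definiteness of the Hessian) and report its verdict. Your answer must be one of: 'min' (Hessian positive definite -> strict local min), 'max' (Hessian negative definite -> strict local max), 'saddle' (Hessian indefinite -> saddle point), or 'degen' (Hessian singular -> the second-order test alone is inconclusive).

Compute the Hessian H = grad^2 f:
  H = [[-3, 1], [1, 1]]
Verify stationarity: grad f(x*) = H x* + g = (0, 0).
Eigenvalues of H: -3.2361, 1.2361.
Eigenvalues have mixed signs, so H is indefinite -> x* is a saddle point.

saddle


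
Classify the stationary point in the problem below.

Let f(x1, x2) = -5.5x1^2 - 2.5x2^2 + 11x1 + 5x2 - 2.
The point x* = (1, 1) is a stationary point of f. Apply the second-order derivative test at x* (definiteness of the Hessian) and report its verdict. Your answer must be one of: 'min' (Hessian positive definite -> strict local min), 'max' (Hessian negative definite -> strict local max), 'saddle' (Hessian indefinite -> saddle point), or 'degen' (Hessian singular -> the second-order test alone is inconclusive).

Compute the Hessian H = grad^2 f:
  H = [[-11, 0], [0, -5]]
Verify stationarity: grad f(x*) = H x* + g = (0, 0).
Eigenvalues of H: -11, -5.
Both eigenvalues < 0, so H is negative definite -> x* is a strict local max.

max


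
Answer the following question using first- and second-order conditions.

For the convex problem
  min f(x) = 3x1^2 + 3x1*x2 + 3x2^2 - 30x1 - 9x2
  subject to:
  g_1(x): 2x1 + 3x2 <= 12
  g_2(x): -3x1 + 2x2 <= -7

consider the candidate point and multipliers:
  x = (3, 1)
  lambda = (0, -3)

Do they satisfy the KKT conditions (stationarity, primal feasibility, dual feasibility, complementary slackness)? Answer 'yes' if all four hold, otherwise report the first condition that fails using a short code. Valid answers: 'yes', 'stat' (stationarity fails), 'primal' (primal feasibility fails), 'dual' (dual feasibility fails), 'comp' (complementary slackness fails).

Gradient of f: grad f(x) = Q x + c = (-9, 6)
Constraint values g_i(x) = a_i^T x - b_i:
  g_1((3, 1)) = -3
  g_2((3, 1)) = 0
Stationarity residual: grad f(x) + sum_i lambda_i a_i = (0, 0)
  -> stationarity OK
Primal feasibility (all g_i <= 0): OK
Dual feasibility (all lambda_i >= 0): FAILS
Complementary slackness (lambda_i * g_i(x) = 0 for all i): OK

Verdict: the first failing condition is dual_feasibility -> dual.

dual


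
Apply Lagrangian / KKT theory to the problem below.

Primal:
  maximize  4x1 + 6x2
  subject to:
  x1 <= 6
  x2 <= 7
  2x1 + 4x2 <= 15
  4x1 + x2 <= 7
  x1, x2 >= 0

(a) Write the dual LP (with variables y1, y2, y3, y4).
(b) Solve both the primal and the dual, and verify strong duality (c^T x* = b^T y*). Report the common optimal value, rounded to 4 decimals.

The standard primal-dual pair for 'max c^T x s.t. A x <= b, x >= 0' is:
  Dual:  min b^T y  s.t.  A^T y >= c,  y >= 0.

So the dual LP is:
  minimize  6y1 + 7y2 + 15y3 + 7y4
  subject to:
    y1 + 2y3 + 4y4 >= 4
    y2 + 4y3 + y4 >= 6
    y1, y2, y3, y4 >= 0

Solving the primal: x* = (0.9286, 3.2857).
  primal value c^T x* = 23.4286.
Solving the dual: y* = (0, 0, 1.4286, 0.2857).
  dual value b^T y* = 23.4286.
Strong duality: c^T x* = b^T y*. Confirmed.

23.4286


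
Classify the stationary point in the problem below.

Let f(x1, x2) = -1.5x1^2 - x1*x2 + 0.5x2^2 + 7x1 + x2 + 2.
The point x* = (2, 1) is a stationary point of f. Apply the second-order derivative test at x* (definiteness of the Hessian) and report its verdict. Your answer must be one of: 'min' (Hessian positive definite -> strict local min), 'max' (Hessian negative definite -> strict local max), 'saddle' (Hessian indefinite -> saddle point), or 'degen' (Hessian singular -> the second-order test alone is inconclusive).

Compute the Hessian H = grad^2 f:
  H = [[-3, -1], [-1, 1]]
Verify stationarity: grad f(x*) = H x* + g = (0, 0).
Eigenvalues of H: -3.2361, 1.2361.
Eigenvalues have mixed signs, so H is indefinite -> x* is a saddle point.

saddle


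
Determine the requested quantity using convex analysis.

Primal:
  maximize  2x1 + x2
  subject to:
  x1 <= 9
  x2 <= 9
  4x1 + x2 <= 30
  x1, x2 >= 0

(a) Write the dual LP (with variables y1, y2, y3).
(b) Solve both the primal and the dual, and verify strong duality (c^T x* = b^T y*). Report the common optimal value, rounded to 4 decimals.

The standard primal-dual pair for 'max c^T x s.t. A x <= b, x >= 0' is:
  Dual:  min b^T y  s.t.  A^T y >= c,  y >= 0.

So the dual LP is:
  minimize  9y1 + 9y2 + 30y3
  subject to:
    y1 + 4y3 >= 2
    y2 + y3 >= 1
    y1, y2, y3 >= 0

Solving the primal: x* = (5.25, 9).
  primal value c^T x* = 19.5.
Solving the dual: y* = (0, 0.5, 0.5).
  dual value b^T y* = 19.5.
Strong duality: c^T x* = b^T y*. Confirmed.

19.5


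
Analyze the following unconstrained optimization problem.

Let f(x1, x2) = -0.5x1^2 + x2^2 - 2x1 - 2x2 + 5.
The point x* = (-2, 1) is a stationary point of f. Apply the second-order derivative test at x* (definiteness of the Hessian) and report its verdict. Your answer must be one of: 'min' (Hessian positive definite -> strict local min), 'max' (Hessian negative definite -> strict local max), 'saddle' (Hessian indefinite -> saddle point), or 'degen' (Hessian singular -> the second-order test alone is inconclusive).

Compute the Hessian H = grad^2 f:
  H = [[-1, 0], [0, 2]]
Verify stationarity: grad f(x*) = H x* + g = (0, 0).
Eigenvalues of H: -1, 2.
Eigenvalues have mixed signs, so H is indefinite -> x* is a saddle point.

saddle


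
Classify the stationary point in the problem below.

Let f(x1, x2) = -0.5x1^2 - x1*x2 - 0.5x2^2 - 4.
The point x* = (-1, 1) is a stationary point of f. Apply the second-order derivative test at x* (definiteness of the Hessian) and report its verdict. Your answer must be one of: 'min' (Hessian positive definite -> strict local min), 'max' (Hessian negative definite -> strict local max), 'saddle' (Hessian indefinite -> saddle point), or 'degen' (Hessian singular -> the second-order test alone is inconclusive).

Compute the Hessian H = grad^2 f:
  H = [[-1, -1], [-1, -1]]
Verify stationarity: grad f(x*) = H x* + g = (0, 0).
Eigenvalues of H: -2, 0.
H has a zero eigenvalue (singular; negative semidefinite but not definite), so H is neither positive definite, negative definite, nor indefinite. The second-order test alone is inconclusive -> degen.
(Indeed, f is constant along the null direction of H through x*, so x* is not a strict local extremum.)

degen


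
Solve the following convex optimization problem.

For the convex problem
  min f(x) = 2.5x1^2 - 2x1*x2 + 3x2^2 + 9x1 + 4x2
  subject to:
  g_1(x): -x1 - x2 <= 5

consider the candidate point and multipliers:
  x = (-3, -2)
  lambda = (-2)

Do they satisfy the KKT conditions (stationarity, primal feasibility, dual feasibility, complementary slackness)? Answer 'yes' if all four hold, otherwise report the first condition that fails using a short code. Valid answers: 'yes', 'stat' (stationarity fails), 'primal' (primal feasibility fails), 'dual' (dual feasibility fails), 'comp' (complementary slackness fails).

Gradient of f: grad f(x) = Q x + c = (-2, -2)
Constraint values g_i(x) = a_i^T x - b_i:
  g_1((-3, -2)) = 0
Stationarity residual: grad f(x) + sum_i lambda_i a_i = (0, 0)
  -> stationarity OK
Primal feasibility (all g_i <= 0): OK
Dual feasibility (all lambda_i >= 0): FAILS
Complementary slackness (lambda_i * g_i(x) = 0 for all i): OK

Verdict: the first failing condition is dual_feasibility -> dual.

dual


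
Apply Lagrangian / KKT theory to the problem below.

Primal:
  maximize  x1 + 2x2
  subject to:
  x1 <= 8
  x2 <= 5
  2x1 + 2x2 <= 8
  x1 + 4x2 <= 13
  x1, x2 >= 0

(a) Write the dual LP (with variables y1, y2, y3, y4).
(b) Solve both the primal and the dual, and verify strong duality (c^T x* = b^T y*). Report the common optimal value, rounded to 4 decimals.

The standard primal-dual pair for 'max c^T x s.t. A x <= b, x >= 0' is:
  Dual:  min b^T y  s.t.  A^T y >= c,  y >= 0.

So the dual LP is:
  minimize  8y1 + 5y2 + 8y3 + 13y4
  subject to:
    y1 + 2y3 + y4 >= 1
    y2 + 2y3 + 4y4 >= 2
    y1, y2, y3, y4 >= 0

Solving the primal: x* = (1, 3).
  primal value c^T x* = 7.
Solving the dual: y* = (0, 0, 0.3333, 0.3333).
  dual value b^T y* = 7.
Strong duality: c^T x* = b^T y*. Confirmed.

7


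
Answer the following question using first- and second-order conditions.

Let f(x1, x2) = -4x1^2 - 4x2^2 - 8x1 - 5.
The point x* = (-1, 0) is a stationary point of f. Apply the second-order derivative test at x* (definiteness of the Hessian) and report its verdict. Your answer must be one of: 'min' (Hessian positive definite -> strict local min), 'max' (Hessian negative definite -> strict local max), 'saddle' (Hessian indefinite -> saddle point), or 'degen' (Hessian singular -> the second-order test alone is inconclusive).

Compute the Hessian H = grad^2 f:
  H = [[-8, 0], [0, -8]]
Verify stationarity: grad f(x*) = H x* + g = (0, 0).
Eigenvalues of H: -8, -8.
Both eigenvalues < 0, so H is negative definite -> x* is a strict local max.

max


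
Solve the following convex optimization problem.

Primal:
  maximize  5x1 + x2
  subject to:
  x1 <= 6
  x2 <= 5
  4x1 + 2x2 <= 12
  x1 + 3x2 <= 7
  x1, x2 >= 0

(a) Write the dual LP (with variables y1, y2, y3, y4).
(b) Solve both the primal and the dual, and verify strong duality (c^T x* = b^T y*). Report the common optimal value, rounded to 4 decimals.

The standard primal-dual pair for 'max c^T x s.t. A x <= b, x >= 0' is:
  Dual:  min b^T y  s.t.  A^T y >= c,  y >= 0.

So the dual LP is:
  minimize  6y1 + 5y2 + 12y3 + 7y4
  subject to:
    y1 + 4y3 + y4 >= 5
    y2 + 2y3 + 3y4 >= 1
    y1, y2, y3, y4 >= 0

Solving the primal: x* = (3, 0).
  primal value c^T x* = 15.
Solving the dual: y* = (0, 0, 1.25, 0).
  dual value b^T y* = 15.
Strong duality: c^T x* = b^T y*. Confirmed.

15


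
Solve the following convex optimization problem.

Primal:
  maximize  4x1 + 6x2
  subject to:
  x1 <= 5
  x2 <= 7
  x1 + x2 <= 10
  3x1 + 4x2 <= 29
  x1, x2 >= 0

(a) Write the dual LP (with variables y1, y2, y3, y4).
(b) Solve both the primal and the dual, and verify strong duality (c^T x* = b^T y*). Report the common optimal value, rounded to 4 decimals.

The standard primal-dual pair for 'max c^T x s.t. A x <= b, x >= 0' is:
  Dual:  min b^T y  s.t.  A^T y >= c,  y >= 0.

So the dual LP is:
  minimize  5y1 + 7y2 + 10y3 + 29y4
  subject to:
    y1 + y3 + 3y4 >= 4
    y2 + y3 + 4y4 >= 6
    y1, y2, y3, y4 >= 0

Solving the primal: x* = (0.3333, 7).
  primal value c^T x* = 43.3333.
Solving the dual: y* = (0, 0.6667, 0, 1.3333).
  dual value b^T y* = 43.3333.
Strong duality: c^T x* = b^T y*. Confirmed.

43.3333


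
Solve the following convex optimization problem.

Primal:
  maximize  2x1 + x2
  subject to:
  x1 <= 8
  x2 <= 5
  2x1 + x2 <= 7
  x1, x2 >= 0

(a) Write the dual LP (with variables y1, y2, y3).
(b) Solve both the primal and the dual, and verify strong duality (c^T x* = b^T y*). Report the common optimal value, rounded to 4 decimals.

The standard primal-dual pair for 'max c^T x s.t. A x <= b, x >= 0' is:
  Dual:  min b^T y  s.t.  A^T y >= c,  y >= 0.

So the dual LP is:
  minimize  8y1 + 5y2 + 7y3
  subject to:
    y1 + 2y3 >= 2
    y2 + y3 >= 1
    y1, y2, y3 >= 0

Solving the primal: x* = (3.5, 0).
  primal value c^T x* = 7.
Solving the dual: y* = (0, 0, 1).
  dual value b^T y* = 7.
Strong duality: c^T x* = b^T y*. Confirmed.

7


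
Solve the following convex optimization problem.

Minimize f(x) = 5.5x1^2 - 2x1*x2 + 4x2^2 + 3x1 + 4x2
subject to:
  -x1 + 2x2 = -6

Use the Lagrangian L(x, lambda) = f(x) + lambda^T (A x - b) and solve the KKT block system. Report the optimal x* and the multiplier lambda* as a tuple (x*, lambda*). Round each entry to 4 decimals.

Form the Lagrangian:
  L(x, lambda) = (1/2) x^T Q x + c^T x + lambda^T (A x - b)
Stationarity (grad_x L = 0): Q x + c + A^T lambda = 0.
Primal feasibility: A x = b.

This gives the KKT block system:
  [ Q   A^T ] [ x     ]   [-c ]
  [ A    0  ] [ lambda ] = [ b ]

Solving the linear system:
  x*      = (0.0909, -2.9545)
  lambda* = (9.9091)
  f(x*)   = 23.9545

x* = (0.0909, -2.9545), lambda* = (9.9091)


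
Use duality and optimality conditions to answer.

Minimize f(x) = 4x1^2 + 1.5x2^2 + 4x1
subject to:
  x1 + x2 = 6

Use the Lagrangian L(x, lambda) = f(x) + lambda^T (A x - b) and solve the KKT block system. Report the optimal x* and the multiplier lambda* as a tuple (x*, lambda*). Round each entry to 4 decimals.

Form the Lagrangian:
  L(x, lambda) = (1/2) x^T Q x + c^T x + lambda^T (A x - b)
Stationarity (grad_x L = 0): Q x + c + A^T lambda = 0.
Primal feasibility: A x = b.

This gives the KKT block system:
  [ Q   A^T ] [ x     ]   [-c ]
  [ A    0  ] [ lambda ] = [ b ]

Solving the linear system:
  x*      = (1.2727, 4.7273)
  lambda* = (-14.1818)
  f(x*)   = 45.0909

x* = (1.2727, 4.7273), lambda* = (-14.1818)


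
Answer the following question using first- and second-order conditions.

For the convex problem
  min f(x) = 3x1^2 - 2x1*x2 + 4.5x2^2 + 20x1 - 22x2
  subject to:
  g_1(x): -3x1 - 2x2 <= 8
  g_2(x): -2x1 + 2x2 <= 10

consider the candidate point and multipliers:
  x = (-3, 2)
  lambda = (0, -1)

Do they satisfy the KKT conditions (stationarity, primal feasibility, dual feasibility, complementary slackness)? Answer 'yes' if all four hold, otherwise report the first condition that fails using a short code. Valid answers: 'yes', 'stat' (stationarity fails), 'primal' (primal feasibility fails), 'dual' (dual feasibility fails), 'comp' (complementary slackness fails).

Gradient of f: grad f(x) = Q x + c = (-2, 2)
Constraint values g_i(x) = a_i^T x - b_i:
  g_1((-3, 2)) = -3
  g_2((-3, 2)) = 0
Stationarity residual: grad f(x) + sum_i lambda_i a_i = (0, 0)
  -> stationarity OK
Primal feasibility (all g_i <= 0): OK
Dual feasibility (all lambda_i >= 0): FAILS
Complementary slackness (lambda_i * g_i(x) = 0 for all i): OK

Verdict: the first failing condition is dual_feasibility -> dual.

dual


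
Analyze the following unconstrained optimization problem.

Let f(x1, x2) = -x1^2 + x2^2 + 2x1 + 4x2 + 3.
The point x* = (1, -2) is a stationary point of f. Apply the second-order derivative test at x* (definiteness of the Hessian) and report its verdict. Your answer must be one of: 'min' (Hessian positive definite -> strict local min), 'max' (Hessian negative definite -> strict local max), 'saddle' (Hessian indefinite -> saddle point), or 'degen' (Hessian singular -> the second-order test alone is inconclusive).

Compute the Hessian H = grad^2 f:
  H = [[-2, 0], [0, 2]]
Verify stationarity: grad f(x*) = H x* + g = (0, 0).
Eigenvalues of H: -2, 2.
Eigenvalues have mixed signs, so H is indefinite -> x* is a saddle point.

saddle


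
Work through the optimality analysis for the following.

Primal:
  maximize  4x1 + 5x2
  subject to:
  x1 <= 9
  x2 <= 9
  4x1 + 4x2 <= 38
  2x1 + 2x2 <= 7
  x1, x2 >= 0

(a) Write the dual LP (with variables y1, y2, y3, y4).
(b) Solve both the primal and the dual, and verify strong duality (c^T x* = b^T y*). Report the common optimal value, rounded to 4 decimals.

The standard primal-dual pair for 'max c^T x s.t. A x <= b, x >= 0' is:
  Dual:  min b^T y  s.t.  A^T y >= c,  y >= 0.

So the dual LP is:
  minimize  9y1 + 9y2 + 38y3 + 7y4
  subject to:
    y1 + 4y3 + 2y4 >= 4
    y2 + 4y3 + 2y4 >= 5
    y1, y2, y3, y4 >= 0

Solving the primal: x* = (0, 3.5).
  primal value c^T x* = 17.5.
Solving the dual: y* = (0, 0, 0, 2.5).
  dual value b^T y* = 17.5.
Strong duality: c^T x* = b^T y*. Confirmed.

17.5


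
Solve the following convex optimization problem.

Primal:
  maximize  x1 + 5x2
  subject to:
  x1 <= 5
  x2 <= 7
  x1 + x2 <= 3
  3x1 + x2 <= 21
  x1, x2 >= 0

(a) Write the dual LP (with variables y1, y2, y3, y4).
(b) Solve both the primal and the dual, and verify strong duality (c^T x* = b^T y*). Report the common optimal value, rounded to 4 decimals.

The standard primal-dual pair for 'max c^T x s.t. A x <= b, x >= 0' is:
  Dual:  min b^T y  s.t.  A^T y >= c,  y >= 0.

So the dual LP is:
  minimize  5y1 + 7y2 + 3y3 + 21y4
  subject to:
    y1 + y3 + 3y4 >= 1
    y2 + y3 + y4 >= 5
    y1, y2, y3, y4 >= 0

Solving the primal: x* = (0, 3).
  primal value c^T x* = 15.
Solving the dual: y* = (0, 0, 5, 0).
  dual value b^T y* = 15.
Strong duality: c^T x* = b^T y*. Confirmed.

15


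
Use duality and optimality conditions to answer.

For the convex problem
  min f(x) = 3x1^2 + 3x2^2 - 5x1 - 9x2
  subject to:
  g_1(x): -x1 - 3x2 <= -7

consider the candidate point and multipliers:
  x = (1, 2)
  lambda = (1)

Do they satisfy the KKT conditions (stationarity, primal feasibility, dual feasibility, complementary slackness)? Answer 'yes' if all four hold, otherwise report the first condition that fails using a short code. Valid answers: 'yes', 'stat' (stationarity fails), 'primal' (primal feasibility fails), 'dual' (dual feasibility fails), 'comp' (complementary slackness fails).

Gradient of f: grad f(x) = Q x + c = (1, 3)
Constraint values g_i(x) = a_i^T x - b_i:
  g_1((1, 2)) = 0
Stationarity residual: grad f(x) + sum_i lambda_i a_i = (0, 0)
  -> stationarity OK
Primal feasibility (all g_i <= 0): OK
Dual feasibility (all lambda_i >= 0): OK
Complementary slackness (lambda_i * g_i(x) = 0 for all i): OK

Verdict: yes, KKT holds.

yes


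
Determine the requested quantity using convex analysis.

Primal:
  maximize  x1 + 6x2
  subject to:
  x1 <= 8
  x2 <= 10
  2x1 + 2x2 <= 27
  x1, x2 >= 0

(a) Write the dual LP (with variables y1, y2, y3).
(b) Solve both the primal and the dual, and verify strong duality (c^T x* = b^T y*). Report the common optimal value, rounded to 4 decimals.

The standard primal-dual pair for 'max c^T x s.t. A x <= b, x >= 0' is:
  Dual:  min b^T y  s.t.  A^T y >= c,  y >= 0.

So the dual LP is:
  minimize  8y1 + 10y2 + 27y3
  subject to:
    y1 + 2y3 >= 1
    y2 + 2y3 >= 6
    y1, y2, y3 >= 0

Solving the primal: x* = (3.5, 10).
  primal value c^T x* = 63.5.
Solving the dual: y* = (0, 5, 0.5).
  dual value b^T y* = 63.5.
Strong duality: c^T x* = b^T y*. Confirmed.

63.5


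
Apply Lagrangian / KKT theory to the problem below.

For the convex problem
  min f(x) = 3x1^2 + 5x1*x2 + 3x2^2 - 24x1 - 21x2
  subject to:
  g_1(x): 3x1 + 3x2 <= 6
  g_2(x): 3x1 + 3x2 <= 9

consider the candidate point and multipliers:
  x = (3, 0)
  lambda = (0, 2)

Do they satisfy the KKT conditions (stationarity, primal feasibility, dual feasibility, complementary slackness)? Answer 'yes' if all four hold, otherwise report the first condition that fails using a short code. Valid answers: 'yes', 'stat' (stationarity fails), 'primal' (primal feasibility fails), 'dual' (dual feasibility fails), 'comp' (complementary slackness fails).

Gradient of f: grad f(x) = Q x + c = (-6, -6)
Constraint values g_i(x) = a_i^T x - b_i:
  g_1((3, 0)) = 3
  g_2((3, 0)) = 0
Stationarity residual: grad f(x) + sum_i lambda_i a_i = (0, 0)
  -> stationarity OK
Primal feasibility (all g_i <= 0): FAILS
Dual feasibility (all lambda_i >= 0): OK
Complementary slackness (lambda_i * g_i(x) = 0 for all i): OK

Verdict: the first failing condition is primal_feasibility -> primal.

primal


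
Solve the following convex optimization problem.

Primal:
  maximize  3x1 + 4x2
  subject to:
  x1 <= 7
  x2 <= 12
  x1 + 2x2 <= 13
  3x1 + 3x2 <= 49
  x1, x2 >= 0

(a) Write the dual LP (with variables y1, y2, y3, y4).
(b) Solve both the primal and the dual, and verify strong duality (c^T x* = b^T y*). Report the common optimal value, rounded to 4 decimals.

The standard primal-dual pair for 'max c^T x s.t. A x <= b, x >= 0' is:
  Dual:  min b^T y  s.t.  A^T y >= c,  y >= 0.

So the dual LP is:
  minimize  7y1 + 12y2 + 13y3 + 49y4
  subject to:
    y1 + y3 + 3y4 >= 3
    y2 + 2y3 + 3y4 >= 4
    y1, y2, y3, y4 >= 0

Solving the primal: x* = (7, 3).
  primal value c^T x* = 33.
Solving the dual: y* = (1, 0, 2, 0).
  dual value b^T y* = 33.
Strong duality: c^T x* = b^T y*. Confirmed.

33


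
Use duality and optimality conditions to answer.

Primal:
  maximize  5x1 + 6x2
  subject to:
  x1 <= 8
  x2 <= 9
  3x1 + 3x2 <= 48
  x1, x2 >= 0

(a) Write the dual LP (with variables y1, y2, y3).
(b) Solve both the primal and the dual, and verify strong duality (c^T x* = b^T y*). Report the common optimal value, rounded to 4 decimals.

The standard primal-dual pair for 'max c^T x s.t. A x <= b, x >= 0' is:
  Dual:  min b^T y  s.t.  A^T y >= c,  y >= 0.

So the dual LP is:
  minimize  8y1 + 9y2 + 48y3
  subject to:
    y1 + 3y3 >= 5
    y2 + 3y3 >= 6
    y1, y2, y3 >= 0

Solving the primal: x* = (7, 9).
  primal value c^T x* = 89.
Solving the dual: y* = (0, 1, 1.6667).
  dual value b^T y* = 89.
Strong duality: c^T x* = b^T y*. Confirmed.

89


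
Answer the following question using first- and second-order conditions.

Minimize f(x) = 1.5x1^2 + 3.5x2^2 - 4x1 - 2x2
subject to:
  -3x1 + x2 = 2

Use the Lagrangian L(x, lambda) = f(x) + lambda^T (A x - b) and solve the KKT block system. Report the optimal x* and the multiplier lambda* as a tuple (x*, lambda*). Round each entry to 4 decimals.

Form the Lagrangian:
  L(x, lambda) = (1/2) x^T Q x + c^T x + lambda^T (A x - b)
Stationarity (grad_x L = 0): Q x + c + A^T lambda = 0.
Primal feasibility: A x = b.

This gives the KKT block system:
  [ Q   A^T ] [ x     ]   [-c ]
  [ A    0  ] [ lambda ] = [ b ]

Solving the linear system:
  x*      = (-0.4848, 0.5455)
  lambda* = (-1.8182)
  f(x*)   = 2.2424

x* = (-0.4848, 0.5455), lambda* = (-1.8182)
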